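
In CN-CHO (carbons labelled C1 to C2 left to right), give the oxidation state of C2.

+1

Bonds to more-electronegative neighbours contribute +1 each, bonds to H or metals contribute −1 each, and C–C bonds contribute 0.
C2 has one bond to C (0), a double bond to O (2×+1 = +2), one bond to H (-1).
Oxidation state = 0 + 2 − 1 = +1.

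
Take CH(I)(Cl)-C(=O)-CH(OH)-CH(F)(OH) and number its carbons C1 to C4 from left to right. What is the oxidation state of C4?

Each bond to a more electronegative atom (O, N, halogen) counts +1, each bond to a less electronegative atom (H, metal, B, Si) counts −1, and each C–C bond counts 0.
C4 has one bond to C (0), one bond to H (-1), one bond to F (+1), one bond to O (+1).
Oxidation state = 0 − 1 + 1 + 1 = +1.

+1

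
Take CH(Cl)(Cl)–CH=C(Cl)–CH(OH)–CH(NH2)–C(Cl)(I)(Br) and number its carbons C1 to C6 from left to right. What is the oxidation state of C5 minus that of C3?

C5: 2C, 1H, 1N → 0 − 1 + 1 = 0
C3: 3C, 1Cl → 0 + 1 = +1
Difference: 0 − (+1) = -1.

-1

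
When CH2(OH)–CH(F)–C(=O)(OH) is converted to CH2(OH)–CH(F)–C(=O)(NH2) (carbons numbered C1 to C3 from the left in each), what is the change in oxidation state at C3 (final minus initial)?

0

Before: C3 has 1 bond to C, 3 bonds to O → oxidation state +3.
After: C3 has 1 bond to C, 2 bonds to O, 1 bond to N → oxidation state +3.
Δ = +3 − (+3) = 0, so no net redox change at C3.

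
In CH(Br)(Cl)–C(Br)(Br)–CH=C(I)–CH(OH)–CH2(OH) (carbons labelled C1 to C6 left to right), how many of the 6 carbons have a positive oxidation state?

Tallying each carbon's bonds:
C1: 1C, 1H, 1Cl, 1Br → 0 − 1 + 1 + 1 = +1
C2: 2C, 2Br → 0 + 2 = +2
C3: 3C, 1H → 0 − 1 = -1
C4: 3C, 1I → 0 + 1 = +1
C5: 2C, 1H, 1O → 0 − 1 + 1 = 0
C6: 1C, 2H, 1O → 0 − 2 + 1 = -1
3 carbons (C1, C2, C4) meet the condition.

3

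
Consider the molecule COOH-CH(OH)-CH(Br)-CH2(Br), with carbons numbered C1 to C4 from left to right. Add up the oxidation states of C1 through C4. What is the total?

+2

Tallying each carbon's bonds:
C1: 1C, 3O → 0 + 3 = +3
C2: 2C, 1H, 1O → 0 − 1 + 1 = 0
C3: 2C, 1H, 1Br → 0 − 1 + 1 = 0
C4: 1C, 2H, 1Br → 0 − 2 + 1 = -1
Sum = +3 + 0 + 0 − 1 = +2.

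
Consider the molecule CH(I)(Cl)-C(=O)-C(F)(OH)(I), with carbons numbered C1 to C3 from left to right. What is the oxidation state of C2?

Assign +1 per bond to O/N/halogen, −1 per bond to H or an electropositive element, and 0 per bond to carbon.
C2 has one bond to C (0), one bond to C (0), a double bond to O (2×+1 = +2).
Oxidation state = 0 + 0 + 2 = +2.

+2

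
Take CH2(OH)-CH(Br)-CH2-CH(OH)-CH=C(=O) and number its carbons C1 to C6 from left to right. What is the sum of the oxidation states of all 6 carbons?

-2

Tallying each carbon's bonds:
C1: 1C, 2H, 1O → 0 − 2 + 1 = -1
C2: 2C, 1H, 1Br → 0 − 1 + 1 = 0
C3: 2C, 2H → 0 − 2 = -2
C4: 2C, 1H, 1O → 0 − 1 + 1 = 0
C5: 3C, 1H → 0 − 1 = -1
C6: 2C, 2O → 0 + 2 = +2
Sum = -1 + 0 − 2 + 0 − 1 + 2 = -2.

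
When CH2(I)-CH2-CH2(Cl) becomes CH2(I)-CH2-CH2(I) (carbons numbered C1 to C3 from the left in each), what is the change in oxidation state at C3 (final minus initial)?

Before: C3 has 1 bond to C, 2 bonds to H, 1 bond to Cl → oxidation state -1.
After: C3 has 1 bond to C, 2 bonds to H, 1 bond to I → oxidation state -1.
Δ = -1 − (-1) = 0, so no net redox change at C3.

0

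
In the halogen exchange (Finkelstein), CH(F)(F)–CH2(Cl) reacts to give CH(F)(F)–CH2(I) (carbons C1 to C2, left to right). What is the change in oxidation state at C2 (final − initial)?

Before: C2 has 1 bond to C, 2 bonds to H, 1 bond to Cl → oxidation state -1.
After: C2 has 1 bond to C, 2 bonds to H, 1 bond to I → oxidation state -1.
Δ = -1 − (-1) = 0, so no net redox change at C2.

0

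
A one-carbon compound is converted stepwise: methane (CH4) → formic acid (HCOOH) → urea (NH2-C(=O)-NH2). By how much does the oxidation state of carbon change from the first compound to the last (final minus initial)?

Carbon oxidation states along the series — methane: -4, formic acid: +2, urea: +4.
Net change = +4 − (-4) = +8.

+8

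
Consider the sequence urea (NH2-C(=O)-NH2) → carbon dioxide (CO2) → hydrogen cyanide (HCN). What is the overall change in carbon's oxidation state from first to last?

-2

Carbon oxidation states along the series — urea: +4, carbon dioxide: +4, hydrogen cyanide: +2.
Net change = +2 − (+4) = -2.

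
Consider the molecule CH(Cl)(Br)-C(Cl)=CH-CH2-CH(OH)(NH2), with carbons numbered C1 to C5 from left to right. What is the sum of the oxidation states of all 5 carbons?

0

Tallying each carbon's bonds:
C1: 1C, 1H, 1Cl, 1Br → 0 − 1 + 1 + 1 = +1
C2: 3C, 1Cl → 0 + 1 = +1
C3: 3C, 1H → 0 − 1 = -1
C4: 2C, 2H → 0 − 2 = -2
C5: 1C, 1H, 1O, 1N → 0 − 1 + 1 + 1 = +1
Sum = +1 + 1 − 1 − 2 + 1 = 0.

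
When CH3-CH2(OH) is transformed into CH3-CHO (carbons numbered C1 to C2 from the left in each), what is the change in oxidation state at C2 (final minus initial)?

+2

Before: C2 has 1 bond to C, 2 bonds to H, 1 bond to O → oxidation state -1.
After: C2 has 1 bond to C, 1 bond to H, 2 bonds to O → oxidation state +1.
Δ = +1 − (-1) = +2, so this is an oxidation at C2.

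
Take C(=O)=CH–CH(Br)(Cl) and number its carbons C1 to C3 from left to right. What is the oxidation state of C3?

+1

Bonds to more-electronegative neighbours contribute +1 each, bonds to H or metals contribute −1 each, and C–C bonds contribute 0.
C3 has one bond to C (0), one bond to Br (+1), one bond to H (-1), one bond to Cl (+1).
Oxidation state = 0 + 1 − 1 + 1 = +1.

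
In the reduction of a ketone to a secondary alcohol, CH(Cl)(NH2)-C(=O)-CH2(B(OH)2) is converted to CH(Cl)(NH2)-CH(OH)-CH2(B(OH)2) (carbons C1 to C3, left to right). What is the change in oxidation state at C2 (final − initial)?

-2

Before: C2 has 2 bonds to C, 2 bonds to O → oxidation state +2.
After: C2 has 2 bonds to C, 1 bond to H, 1 bond to O → oxidation state 0.
Δ = 0 − (+2) = -2, so this is a reduction at C2.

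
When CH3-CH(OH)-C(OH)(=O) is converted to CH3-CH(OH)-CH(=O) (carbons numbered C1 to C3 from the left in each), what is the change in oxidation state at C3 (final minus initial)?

Before: C3 has 1 bond to C, 3 bonds to O → oxidation state +3.
After: C3 has 1 bond to C, 1 bond to H, 2 bonds to O → oxidation state +1.
Δ = +1 − (+3) = -2, so this is a reduction at C3.

-2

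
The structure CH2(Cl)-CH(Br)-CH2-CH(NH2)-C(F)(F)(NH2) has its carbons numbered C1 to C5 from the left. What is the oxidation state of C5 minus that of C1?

C5: 1C, 1N, 2F → 0 + 1 + 2 = +3
C1: 1C, 2H, 1Cl → 0 − 2 + 1 = -1
Difference: +3 − (-1) = +4.

+4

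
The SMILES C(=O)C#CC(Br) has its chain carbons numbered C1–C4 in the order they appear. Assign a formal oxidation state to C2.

0

C2 has one bond to C (0), a triple bond to C (3×0 = 0).
Oxidation state = 0 + 0 = 0.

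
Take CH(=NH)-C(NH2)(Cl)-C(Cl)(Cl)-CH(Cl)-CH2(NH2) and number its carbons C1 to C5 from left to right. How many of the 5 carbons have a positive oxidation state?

Assign +1 per bond to O/N/halogen, −1 per bond to H or an electropositive element, and 0 per bond to carbon. Tallying each carbon:
C1: 1C, 1H, 2N → 0 − 1 + 2 = +1
C2: 2C, 1N, 1Cl → 0 + 1 + 1 = +2
C3: 2C, 2Cl → 0 + 2 = +2
C4: 2C, 1H, 1Cl → 0 − 1 + 1 = 0
C5: 1C, 2H, 1N → 0 − 2 + 1 = -1
3 carbons (C1, C2, C3) meet the condition.

3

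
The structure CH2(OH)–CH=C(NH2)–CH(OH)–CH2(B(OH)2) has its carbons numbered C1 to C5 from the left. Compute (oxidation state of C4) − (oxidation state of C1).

+1

C4: 2C, 1H, 1O → 0 − 1 + 1 = 0
C1: 1C, 2H, 1O → 0 − 2 + 1 = -1
Difference: 0 − (-1) = +1.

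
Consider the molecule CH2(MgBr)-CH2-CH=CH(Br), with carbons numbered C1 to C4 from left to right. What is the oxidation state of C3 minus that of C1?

+2

C3: 3C, 1H → 0 − 1 = -1
C1: 1C, 2H, 1Mg → 0 − 2 − 1 = -3
Difference: -1 − (-3) = +2.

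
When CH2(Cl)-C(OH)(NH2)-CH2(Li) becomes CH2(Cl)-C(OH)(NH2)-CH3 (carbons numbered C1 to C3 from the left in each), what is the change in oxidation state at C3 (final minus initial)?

Before: C3 has 1 bond to C, 2 bonds to H, 1 bond to Li → oxidation state -3.
After: C3 has 1 bond to C, 3 bonds to H → oxidation state -3.
Δ = -3 − (-3) = 0, so no net redox change at C3.

0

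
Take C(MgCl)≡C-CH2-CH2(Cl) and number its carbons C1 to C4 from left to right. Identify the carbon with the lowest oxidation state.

C3

Assign +1 per bond to O/N/halogen, −1 per bond to H or an electropositive element, and 0 per bond to carbon. Tallying each carbon:
C1: 3C, 1Mg → 0 − 1 = -1
C2: 4C → 0 = 0
C3: 2C, 2H → 0 − 2 = -2
C4: 1C, 2H, 1Cl → 0 − 2 + 1 = -1
The most reduced carbon is C3 at -2.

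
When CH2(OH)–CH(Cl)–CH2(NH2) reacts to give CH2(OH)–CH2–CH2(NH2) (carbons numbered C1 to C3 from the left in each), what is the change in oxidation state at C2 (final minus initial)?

-2

Before: C2 has 2 bonds to C, 1 bond to H, 1 bond to Cl → oxidation state 0.
After: C2 has 2 bonds to C, 2 bonds to H → oxidation state -2.
Δ = -2 − (0) = -2, so this is a reduction at C2.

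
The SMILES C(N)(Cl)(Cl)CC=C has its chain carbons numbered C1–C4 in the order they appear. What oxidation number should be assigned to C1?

C1 has one bond to C (0), one bond to N (+1), one bond to Cl (+1), one bond to Cl (+1).
Oxidation state = 0 + 1 + 1 + 1 = +3.

+3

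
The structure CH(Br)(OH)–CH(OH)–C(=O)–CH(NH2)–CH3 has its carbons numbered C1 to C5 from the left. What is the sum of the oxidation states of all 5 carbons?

0

Count +1 for every bond to an atom more electronegative than carbon and −1 for every bond to one less electronegative; C–C bonds are 0. Tallying each carbon:
C1: 1C, 1H, 1O, 1Br → 0 − 1 + 1 + 1 = +1
C2: 2C, 1H, 1O → 0 − 1 + 1 = 0
C3: 2C, 2O → 0 + 2 = +2
C4: 2C, 1H, 1N → 0 − 1 + 1 = 0
C5: 1C, 3H → 0 − 3 = -3
Sum = +1 + 0 + 2 + 0 − 3 = 0.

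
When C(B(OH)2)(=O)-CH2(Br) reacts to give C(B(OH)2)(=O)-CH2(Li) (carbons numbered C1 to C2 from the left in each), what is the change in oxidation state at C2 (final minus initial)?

-2

Before: C2 has 1 bond to C, 2 bonds to H, 1 bond to Br → oxidation state -1.
After: C2 has 1 bond to C, 2 bonds to H, 1 bond to Li → oxidation state -3.
Δ = -3 − (-1) = -2, so this is a reduction at C2.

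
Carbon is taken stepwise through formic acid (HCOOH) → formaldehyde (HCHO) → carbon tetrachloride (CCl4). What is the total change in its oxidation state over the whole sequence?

Carbon oxidation states along the series — formic acid: +2, formaldehyde: 0, carbon tetrachloride: +4.
Net change = +4 − (+2) = +2.

+2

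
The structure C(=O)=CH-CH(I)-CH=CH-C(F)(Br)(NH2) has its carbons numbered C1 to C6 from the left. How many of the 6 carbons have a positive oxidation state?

2

Tallying each carbon's bonds:
C1: 2C, 2O → 0 + 2 = +2
C2: 3C, 1H → 0 − 1 = -1
C3: 2C, 1H, 1I → 0 − 1 + 1 = 0
C4: 3C, 1H → 0 − 1 = -1
C5: 3C, 1H → 0 − 1 = -1
C6: 1C, 1N, 1F, 1Br → 0 + 1 + 1 + 1 = +3
2 carbons (C1, C6) meet the condition.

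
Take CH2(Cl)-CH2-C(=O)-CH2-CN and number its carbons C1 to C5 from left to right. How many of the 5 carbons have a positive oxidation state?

Tallying each carbon's bonds:
C1: 1C, 2H, 1Cl → 0 − 2 + 1 = -1
C2: 2C, 2H → 0 − 2 = -2
C3: 2C, 2O → 0 + 2 = +2
C4: 2C, 2H → 0 − 2 = -2
C5: 1C, 3N → 0 + 3 = +3
2 carbons (C3, C5) meet the condition.

2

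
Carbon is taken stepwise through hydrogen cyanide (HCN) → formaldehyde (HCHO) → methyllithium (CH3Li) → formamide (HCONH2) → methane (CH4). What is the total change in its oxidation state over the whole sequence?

Carbon oxidation states along the series — hydrogen cyanide: +2, formaldehyde: 0, methyllithium: -4, formamide: +2, methane: -4.
Net change = -4 − (+2) = -6.

-6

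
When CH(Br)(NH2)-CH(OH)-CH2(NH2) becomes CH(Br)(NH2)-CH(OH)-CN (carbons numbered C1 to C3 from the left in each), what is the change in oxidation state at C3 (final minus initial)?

+4

Before: C3 has 1 bond to C, 2 bonds to H, 1 bond to N → oxidation state -1.
After: C3 has 1 bond to C, 3 bonds to N → oxidation state +3.
Δ = +3 − (-1) = +4, so this is an oxidation at C3.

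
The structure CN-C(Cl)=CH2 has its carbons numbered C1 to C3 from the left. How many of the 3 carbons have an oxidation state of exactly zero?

Tallying each carbon's bonds:
C1: 1C, 3N → 0 + 3 = +3
C2: 3C, 1Cl → 0 + 1 = +1
C3: 2C, 2H → 0 − 2 = -2
0 carbons meet the condition.

0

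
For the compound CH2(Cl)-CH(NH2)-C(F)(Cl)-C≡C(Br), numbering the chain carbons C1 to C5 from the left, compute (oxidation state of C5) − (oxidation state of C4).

+1

C5: 3C, 1Br → 0 + 1 = +1
C4: 4C → 0 = 0
Difference: +1 − (0) = +1.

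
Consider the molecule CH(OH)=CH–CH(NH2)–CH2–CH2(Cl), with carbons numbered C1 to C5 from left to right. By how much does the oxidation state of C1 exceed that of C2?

+1

C1: 2C, 1H, 1O → 0 − 1 + 1 = 0
C2: 3C, 1H → 0 − 1 = -1
Difference: 0 − (-1) = +1.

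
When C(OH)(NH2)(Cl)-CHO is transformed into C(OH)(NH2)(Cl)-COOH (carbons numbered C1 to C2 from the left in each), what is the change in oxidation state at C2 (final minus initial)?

Before: C2 has 1 bond to C, 1 bond to H, 2 bonds to O → oxidation state +1.
After: C2 has 1 bond to C, 3 bonds to O → oxidation state +3.
Δ = +3 − (+1) = +2, so this is an oxidation at C2.

+2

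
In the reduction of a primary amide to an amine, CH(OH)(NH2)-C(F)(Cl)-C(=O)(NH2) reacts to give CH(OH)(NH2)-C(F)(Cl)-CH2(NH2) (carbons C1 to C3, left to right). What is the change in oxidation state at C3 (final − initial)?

Before: C3 has 1 bond to C, 2 bonds to O, 1 bond to N → oxidation state +3.
After: C3 has 1 bond to C, 2 bonds to H, 1 bond to N → oxidation state -1.
Δ = -1 − (+3) = -4, so this is a reduction at C3.

-4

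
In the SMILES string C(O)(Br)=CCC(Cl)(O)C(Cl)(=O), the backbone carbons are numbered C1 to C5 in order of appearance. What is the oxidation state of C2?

Bonds to more-electronegative neighbours contribute +1 each, bonds to H or metals contribute −1 each, and C–C bonds contribute 0.
C2 has a double bond to C (2×0 = 0), one bond to C (0), one bond to H (-1).
Oxidation state = 0 + 0 − 1 = -1.

-1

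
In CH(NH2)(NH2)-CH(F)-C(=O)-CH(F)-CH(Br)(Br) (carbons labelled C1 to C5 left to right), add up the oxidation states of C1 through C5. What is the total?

+4

Tallying each carbon's bonds:
C1: 1C, 1H, 2N → 0 − 1 + 2 = +1
C2: 2C, 1H, 1F → 0 − 1 + 1 = 0
C3: 2C, 2O → 0 + 2 = +2
C4: 2C, 1H, 1F → 0 − 1 + 1 = 0
C5: 1C, 1H, 2Br → 0 − 1 + 2 = +1
Sum = +1 + 0 + 2 + 0 + 1 = +4.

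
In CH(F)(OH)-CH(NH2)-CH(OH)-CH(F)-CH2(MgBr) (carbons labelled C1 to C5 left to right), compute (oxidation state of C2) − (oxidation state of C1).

-1

C2: 2C, 1H, 1N → 0 − 1 + 1 = 0
C1: 1C, 1H, 1O, 1F → 0 − 1 + 1 + 1 = +1
Difference: 0 − (+1) = -1.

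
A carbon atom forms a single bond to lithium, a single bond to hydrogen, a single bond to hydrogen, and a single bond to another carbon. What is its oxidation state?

The carbon has one bond to C (0), one bond to Li (-1), one bond to H (-1), one bond to H (-1).
Oxidation state = 0 − 1 − 1 − 1 = -3.

-3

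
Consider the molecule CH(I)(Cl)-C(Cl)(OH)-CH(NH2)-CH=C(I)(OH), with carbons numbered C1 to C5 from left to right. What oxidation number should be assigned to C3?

Assign +1 per bond to O/N/halogen, −1 per bond to H or an electropositive element, and 0 per bond to carbon.
C3 has one bond to C (0), one bond to C (0), one bond to H (-1), one bond to N (+1).
Oxidation state = 0 + 0 − 1 + 1 = 0.

0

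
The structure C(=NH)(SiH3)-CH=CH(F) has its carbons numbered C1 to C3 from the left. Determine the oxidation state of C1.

C1 has one bond to C (0), a double bond to N (2×+1 = +2), one bond to Si (-1).
Oxidation state = 0 + 2 − 1 = +1.

+1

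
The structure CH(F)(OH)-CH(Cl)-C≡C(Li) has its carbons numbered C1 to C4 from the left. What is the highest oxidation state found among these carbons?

Each bond to a more electronegative atom (O, N, halogen) counts +1, each bond to a less electronegative atom (H, metal, B, Si) counts −1, and each C–C bond counts 0. Tallying each carbon:
C1: 1C, 1H, 1O, 1F → 0 − 1 + 1 + 1 = +1
C2: 2C, 1H, 1Cl → 0 − 1 + 1 = 0
C3: 4C → 0 = 0
C4: 3C, 1Li → 0 − 1 = -1
The highest value is +1.

+1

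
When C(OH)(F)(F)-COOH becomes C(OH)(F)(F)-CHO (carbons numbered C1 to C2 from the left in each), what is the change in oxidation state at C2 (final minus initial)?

-2

Before: C2 has 1 bond to C, 3 bonds to O → oxidation state +3.
After: C2 has 1 bond to C, 1 bond to H, 2 bonds to O → oxidation state +1.
Δ = +1 − (+3) = -2, so this is a reduction at C2.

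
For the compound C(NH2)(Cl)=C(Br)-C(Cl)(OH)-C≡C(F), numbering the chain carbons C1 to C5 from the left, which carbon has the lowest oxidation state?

Each bond to a more electronegative atom (O, N, halogen) counts +1, each bond to a less electronegative atom (H, metal, B, Si) counts −1, and each C–C bond counts 0. Tallying each carbon:
C1: 2C, 1N, 1Cl → 0 + 1 + 1 = +2
C2: 3C, 1Br → 0 + 1 = +1
C3: 2C, 1O, 1Cl → 0 + 1 + 1 = +2
C4: 4C → 0 = 0
C5: 3C, 1F → 0 + 1 = +1
The most reduced carbon is C4 at 0.

C4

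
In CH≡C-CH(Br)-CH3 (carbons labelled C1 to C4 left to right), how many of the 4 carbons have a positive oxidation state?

Tallying each carbon's bonds:
C1: 3C, 1H → 0 − 1 = -1
C2: 4C → 0 = 0
C3: 2C, 1H, 1Br → 0 − 1 + 1 = 0
C4: 1C, 3H → 0 − 3 = -3
0 carbons meet the condition.

0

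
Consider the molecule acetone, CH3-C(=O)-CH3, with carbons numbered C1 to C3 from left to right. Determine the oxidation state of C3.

Each bond to a more electronegative atom (O, N, halogen) counts +1, each bond to a less electronegative atom (H, metal, B, Si) counts −1, and each C–C bond counts 0.
C3 has one bond to H (-1), one bond to H (-1), one bond to H (-1), one bond to C (0).
Oxidation state = -1 − 1 − 1 + 0 = -3.

-3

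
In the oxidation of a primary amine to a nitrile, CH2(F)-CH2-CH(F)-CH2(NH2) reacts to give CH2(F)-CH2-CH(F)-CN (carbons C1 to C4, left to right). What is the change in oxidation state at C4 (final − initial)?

+4

Before: C4 has 1 bond to C, 2 bonds to H, 1 bond to N → oxidation state -1.
After: C4 has 1 bond to C, 3 bonds to N → oxidation state +3.
Δ = +3 − (-1) = +4, so this is an oxidation at C4.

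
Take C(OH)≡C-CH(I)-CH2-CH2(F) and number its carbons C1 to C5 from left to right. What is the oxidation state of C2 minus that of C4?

+2

C2: 4C → 0 = 0
C4: 2C, 2H → 0 − 2 = -2
Difference: 0 − (-2) = +2.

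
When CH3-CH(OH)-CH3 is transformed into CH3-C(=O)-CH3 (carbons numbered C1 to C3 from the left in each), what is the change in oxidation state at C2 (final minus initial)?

Before: C2 has 2 bonds to C, 1 bond to H, 1 bond to O → oxidation state 0.
After: C2 has 2 bonds to C, 2 bonds to O → oxidation state +2.
Δ = +2 − (0) = +2, so this is an oxidation at C2.

+2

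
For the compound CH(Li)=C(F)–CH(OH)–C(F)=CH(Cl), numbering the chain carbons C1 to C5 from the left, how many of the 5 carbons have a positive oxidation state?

Assign +1 per bond to O/N/halogen, −1 per bond to H or an electropositive element, and 0 per bond to carbon. Tallying each carbon:
C1: 2C, 1H, 1Li → 0 − 1 − 1 = -2
C2: 3C, 1F → 0 + 1 = +1
C3: 2C, 1H, 1O → 0 − 1 + 1 = 0
C4: 3C, 1F → 0 + 1 = +1
C5: 2C, 1H, 1Cl → 0 − 1 + 1 = 0
2 carbons (C2, C4) meet the condition.

2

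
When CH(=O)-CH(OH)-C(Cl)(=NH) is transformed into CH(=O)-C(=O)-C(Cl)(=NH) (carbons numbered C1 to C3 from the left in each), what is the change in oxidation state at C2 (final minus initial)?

+2

Before: C2 has 2 bonds to C, 1 bond to H, 1 bond to O → oxidation state 0.
After: C2 has 2 bonds to C, 2 bonds to O → oxidation state +2.
Δ = +2 − (0) = +2, so this is an oxidation at C2.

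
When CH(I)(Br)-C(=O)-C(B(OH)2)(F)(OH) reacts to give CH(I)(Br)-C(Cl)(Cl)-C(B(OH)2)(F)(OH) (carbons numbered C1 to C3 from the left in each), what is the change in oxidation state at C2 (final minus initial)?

0

Before: C2 has 2 bonds to C, 2 bonds to O → oxidation state +2.
After: C2 has 2 bonds to C, 2 bonds to Cl → oxidation state +2.
Δ = +2 − (+2) = 0, so no net redox change at C2.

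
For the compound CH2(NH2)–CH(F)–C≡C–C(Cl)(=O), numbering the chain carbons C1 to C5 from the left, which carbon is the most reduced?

C1

Each bond to a more electronegative atom (O, N, halogen) counts +1, each bond to a less electronegative atom (H, metal, B, Si) counts −1, and each C–C bond counts 0. Tallying each carbon:
C1: 1C, 2H, 1N → 0 − 2 + 1 = -1
C2: 2C, 1H, 1F → 0 − 1 + 1 = 0
C3: 4C → 0 = 0
C4: 4C → 0 = 0
C5: 1C, 2O, 1Cl → 0 + 2 + 1 = +3
The most reduced carbon is C1 at -1.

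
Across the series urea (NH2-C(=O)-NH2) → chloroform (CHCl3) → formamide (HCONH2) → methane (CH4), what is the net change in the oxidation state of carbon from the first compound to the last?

Carbon oxidation states along the series — urea: +4, chloroform: +2, formamide: +2, methane: -4.
Net change = -4 − (+4) = -8.

-8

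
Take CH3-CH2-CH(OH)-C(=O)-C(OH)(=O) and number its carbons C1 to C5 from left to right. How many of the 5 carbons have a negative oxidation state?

Tallying each carbon's bonds:
C1: 1C, 3H → 0 − 3 = -3
C2: 2C, 2H → 0 − 2 = -2
C3: 2C, 1H, 1O → 0 − 1 + 1 = 0
C4: 2C, 2O → 0 + 2 = +2
C5: 1C, 3O → 0 + 3 = +3
2 carbons (C1, C2) meet the condition.

2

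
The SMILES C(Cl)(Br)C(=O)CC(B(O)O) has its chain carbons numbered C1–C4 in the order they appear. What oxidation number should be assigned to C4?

-3

C4 has one bond to C (0), one bond to H (-1), one bond to B (-1), one bond to H (-1).
Oxidation state = 0 − 1 − 1 − 1 = -3.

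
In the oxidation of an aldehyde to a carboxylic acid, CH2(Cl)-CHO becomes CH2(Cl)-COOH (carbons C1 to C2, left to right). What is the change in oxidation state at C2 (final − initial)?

Before: C2 has 1 bond to C, 1 bond to H, 2 bonds to O → oxidation state +1.
After: C2 has 1 bond to C, 3 bonds to O → oxidation state +3.
Δ = +3 − (+1) = +2, so this is an oxidation at C2.

+2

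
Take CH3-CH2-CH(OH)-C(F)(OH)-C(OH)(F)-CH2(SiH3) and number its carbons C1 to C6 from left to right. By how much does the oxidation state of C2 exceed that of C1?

C2: 2C, 2H → 0 − 2 = -2
C1: 1C, 3H → 0 − 3 = -3
Difference: -2 − (-3) = +1.

+1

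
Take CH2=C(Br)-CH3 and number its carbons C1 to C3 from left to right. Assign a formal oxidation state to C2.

+1

Each bond to a more electronegative atom (O, N, halogen) counts +1, each bond to a less electronegative atom (H, metal, B, Si) counts −1, and each C–C bond counts 0.
C2 has a double bond to C (2×0 = 0), one bond to C (0), one bond to Br (+1).
Oxidation state = 0 + 0 + 1 = +1.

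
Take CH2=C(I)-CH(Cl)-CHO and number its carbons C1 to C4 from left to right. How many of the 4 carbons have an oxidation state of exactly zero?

1

Count +1 for every bond to an atom more electronegative than carbon and −1 for every bond to one less electronegative; C–C bonds are 0. Tallying each carbon:
C1: 2C, 2H → 0 − 2 = -2
C2: 3C, 1I → 0 + 1 = +1
C3: 2C, 1H, 1Cl → 0 − 1 + 1 = 0
C4: 1C, 1H, 2O → 0 − 1 + 2 = +1
1 carbon (C3) meets the condition.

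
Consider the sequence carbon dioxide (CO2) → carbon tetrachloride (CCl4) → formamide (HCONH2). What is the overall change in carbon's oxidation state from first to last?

Carbon oxidation states along the series — carbon dioxide: +4, carbon tetrachloride: +4, formamide: +2.
Net change = +2 − (+4) = -2.

-2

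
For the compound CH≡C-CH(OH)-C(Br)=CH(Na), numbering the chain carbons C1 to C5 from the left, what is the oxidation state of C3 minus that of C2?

0

C3: 2C, 1H, 1O → 0 − 1 + 1 = 0
C2: 4C → 0 = 0
Difference: 0 − (0) = 0.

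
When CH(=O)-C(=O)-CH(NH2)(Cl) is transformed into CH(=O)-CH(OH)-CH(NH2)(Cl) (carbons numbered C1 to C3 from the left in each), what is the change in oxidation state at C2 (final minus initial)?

-2

Before: C2 has 2 bonds to C, 2 bonds to O → oxidation state +2.
After: C2 has 2 bonds to C, 1 bond to H, 1 bond to O → oxidation state 0.
Δ = 0 − (+2) = -2, so this is a reduction at C2.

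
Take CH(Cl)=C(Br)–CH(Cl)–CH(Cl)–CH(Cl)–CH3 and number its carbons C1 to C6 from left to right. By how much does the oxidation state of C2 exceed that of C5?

+1

C2: 3C, 1Br → 0 + 1 = +1
C5: 2C, 1H, 1Cl → 0 − 1 + 1 = 0
Difference: +1 − (0) = +1.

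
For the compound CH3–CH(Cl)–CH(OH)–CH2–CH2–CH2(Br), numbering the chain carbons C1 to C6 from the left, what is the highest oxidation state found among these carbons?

0

Tallying each carbon's bonds:
C1: 1C, 3H → 0 − 3 = -3
C2: 2C, 1H, 1Cl → 0 − 1 + 1 = 0
C3: 2C, 1H, 1O → 0 − 1 + 1 = 0
C4: 2C, 2H → 0 − 2 = -2
C5: 2C, 2H → 0 − 2 = -2
C6: 1C, 2H, 1Br → 0 − 2 + 1 = -1
The highest value is 0.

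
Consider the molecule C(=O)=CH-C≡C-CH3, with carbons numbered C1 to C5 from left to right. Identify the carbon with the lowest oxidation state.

Each bond to a more electronegative atom (O, N, halogen) counts +1, each bond to a less electronegative atom (H, metal, B, Si) counts −1, and each C–C bond counts 0. Tallying each carbon:
C1: 2C, 2O → 0 + 2 = +2
C2: 3C, 1H → 0 − 1 = -1
C3: 4C → 0 = 0
C4: 4C → 0 = 0
C5: 1C, 3H → 0 − 3 = -3
The most reduced carbon is C5 at -3.

C5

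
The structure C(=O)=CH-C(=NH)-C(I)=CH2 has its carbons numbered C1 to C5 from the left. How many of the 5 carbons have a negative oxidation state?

Tallying each carbon's bonds:
C1: 2C, 2O → 0 + 2 = +2
C2: 3C, 1H → 0 − 1 = -1
C3: 2C, 2N → 0 + 2 = +2
C4: 3C, 1I → 0 + 1 = +1
C5: 2C, 2H → 0 − 2 = -2
2 carbons (C2, C5) meet the condition.

2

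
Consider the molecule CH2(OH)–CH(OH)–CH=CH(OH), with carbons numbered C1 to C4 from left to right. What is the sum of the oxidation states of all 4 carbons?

-2

Count +1 for every bond to an atom more electronegative than carbon and −1 for every bond to one less electronegative; C–C bonds are 0. Tallying each carbon:
C1: 1C, 2H, 1O → 0 − 2 + 1 = -1
C2: 2C, 1H, 1O → 0 − 1 + 1 = 0
C3: 3C, 1H → 0 − 1 = -1
C4: 2C, 1H, 1O → 0 − 1 + 1 = 0
Sum = -1 + 0 − 1 + 0 = -2.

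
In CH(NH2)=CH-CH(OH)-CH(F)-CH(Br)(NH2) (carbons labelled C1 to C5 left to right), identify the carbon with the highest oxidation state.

Bonds to more-electronegative neighbours contribute +1 each, bonds to H or metals contribute −1 each, and C–C bonds contribute 0. Tallying each carbon:
C1: 2C, 1H, 1N → 0 − 1 + 1 = 0
C2: 3C, 1H → 0 − 1 = -1
C3: 2C, 1H, 1O → 0 − 1 + 1 = 0
C4: 2C, 1H, 1F → 0 − 1 + 1 = 0
C5: 1C, 1H, 1N, 1Br → 0 − 1 + 1 + 1 = +1
The most oxidised carbon is C5 at +1.

C5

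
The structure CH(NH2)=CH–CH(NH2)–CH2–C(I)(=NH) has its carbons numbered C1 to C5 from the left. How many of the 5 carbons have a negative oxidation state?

Bonds to more-electronegative neighbours contribute +1 each, bonds to H or metals contribute −1 each, and C–C bonds contribute 0. Tallying each carbon:
C1: 2C, 1H, 1N → 0 − 1 + 1 = 0
C2: 3C, 1H → 0 − 1 = -1
C3: 2C, 1H, 1N → 0 − 1 + 1 = 0
C4: 2C, 2H → 0 − 2 = -2
C5: 1C, 2N, 1I → 0 + 2 + 1 = +3
2 carbons (C2, C4) meet the condition.

2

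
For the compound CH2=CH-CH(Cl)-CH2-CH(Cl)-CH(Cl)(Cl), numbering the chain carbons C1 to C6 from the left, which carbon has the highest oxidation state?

C6

Tallying each carbon's bonds:
C1: 2C, 2H → 0 − 2 = -2
C2: 3C, 1H → 0 − 1 = -1
C3: 2C, 1H, 1Cl → 0 − 1 + 1 = 0
C4: 2C, 2H → 0 − 2 = -2
C5: 2C, 1H, 1Cl → 0 − 1 + 1 = 0
C6: 1C, 1H, 2Cl → 0 − 1 + 2 = +1
The most oxidised carbon is C6 at +1.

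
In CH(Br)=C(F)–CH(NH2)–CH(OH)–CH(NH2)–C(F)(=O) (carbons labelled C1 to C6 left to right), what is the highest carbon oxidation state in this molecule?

+3

Tallying each carbon's bonds:
C1: 2C, 1H, 1Br → 0 − 1 + 1 = 0
C2: 3C, 1F → 0 + 1 = +1
C3: 2C, 1H, 1N → 0 − 1 + 1 = 0
C4: 2C, 1H, 1O → 0 − 1 + 1 = 0
C5: 2C, 1H, 1N → 0 − 1 + 1 = 0
C6: 1C, 2O, 1F → 0 + 2 + 1 = +3
The highest value is +3.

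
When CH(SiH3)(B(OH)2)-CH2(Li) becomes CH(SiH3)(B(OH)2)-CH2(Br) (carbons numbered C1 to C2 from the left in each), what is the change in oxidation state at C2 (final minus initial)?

+2

Before: C2 has 1 bond to C, 2 bonds to H, 1 bond to Li → oxidation state -3.
After: C2 has 1 bond to C, 2 bonds to H, 1 bond to Br → oxidation state -1.
Δ = -1 − (-3) = +2, so this is an oxidation at C2.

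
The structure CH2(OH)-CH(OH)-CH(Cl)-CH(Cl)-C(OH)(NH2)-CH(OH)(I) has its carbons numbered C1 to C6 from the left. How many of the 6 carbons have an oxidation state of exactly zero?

3

Tallying each carbon's bonds:
C1: 1C, 2H, 1O → 0 − 2 + 1 = -1
C2: 2C, 1H, 1O → 0 − 1 + 1 = 0
C3: 2C, 1H, 1Cl → 0 − 1 + 1 = 0
C4: 2C, 1H, 1Cl → 0 − 1 + 1 = 0
C5: 2C, 1O, 1N → 0 + 1 + 1 = +2
C6: 1C, 1H, 1O, 1I → 0 − 1 + 1 + 1 = +1
3 carbons (C2, C3, C4) meet the condition.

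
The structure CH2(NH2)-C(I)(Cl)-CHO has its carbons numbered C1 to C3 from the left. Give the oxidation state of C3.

+1

Each bond to a more electronegative atom (O, N, halogen) counts +1, each bond to a less electronegative atom (H, metal, B, Si) counts −1, and each C–C bond counts 0.
C3 has one bond to C (0), one bond to H (-1), a double bond to O (2×+1 = +2).
Oxidation state = 0 − 1 + 2 = +1.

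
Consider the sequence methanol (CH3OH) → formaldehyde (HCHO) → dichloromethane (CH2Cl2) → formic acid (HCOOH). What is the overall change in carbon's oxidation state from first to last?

+4

Carbon oxidation states along the series — methanol: -2, formaldehyde: 0, dichloromethane: 0, formic acid: +2.
Net change = +2 − (-2) = +4.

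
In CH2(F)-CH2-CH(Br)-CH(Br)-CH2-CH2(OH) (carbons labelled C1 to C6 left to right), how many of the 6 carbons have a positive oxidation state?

Tallying each carbon's bonds:
C1: 1C, 2H, 1F → 0 − 2 + 1 = -1
C2: 2C, 2H → 0 − 2 = -2
C3: 2C, 1H, 1Br → 0 − 1 + 1 = 0
C4: 2C, 1H, 1Br → 0 − 1 + 1 = 0
C5: 2C, 2H → 0 − 2 = -2
C6: 1C, 2H, 1O → 0 − 2 + 1 = -1
0 carbons meet the condition.

0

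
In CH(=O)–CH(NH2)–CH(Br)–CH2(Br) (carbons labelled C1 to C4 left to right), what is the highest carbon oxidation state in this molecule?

+1

Tallying each carbon's bonds:
C1: 1C, 1H, 2O → 0 − 1 + 2 = +1
C2: 2C, 1H, 1N → 0 − 1 + 1 = 0
C3: 2C, 1H, 1Br → 0 − 1 + 1 = 0
C4: 1C, 2H, 1Br → 0 − 2 + 1 = -1
The highest value is +1.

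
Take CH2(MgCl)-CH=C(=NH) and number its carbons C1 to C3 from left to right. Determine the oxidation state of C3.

+2

C3 has a double bond to C (2×0 = 0), a double bond to N (2×+1 = +2).
Oxidation state = 0 + 2 = +2.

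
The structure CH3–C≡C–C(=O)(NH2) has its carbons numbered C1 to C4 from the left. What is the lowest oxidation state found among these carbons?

-3

Each bond to a more electronegative atom (O, N, halogen) counts +1, each bond to a less electronegative atom (H, metal, B, Si) counts −1, and each C–C bond counts 0. Tallying each carbon:
C1: 1C, 3H → 0 − 3 = -3
C2: 4C → 0 = 0
C3: 4C → 0 = 0
C4: 1C, 2O, 1N → 0 + 2 + 1 = +3
The lowest value is -3.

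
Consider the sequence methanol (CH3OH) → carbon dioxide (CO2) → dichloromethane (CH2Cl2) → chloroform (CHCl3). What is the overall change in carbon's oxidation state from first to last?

+4

Carbon oxidation states along the series — methanol: -2, carbon dioxide: +4, dichloromethane: 0, chloroform: +2.
Net change = +2 − (-2) = +4.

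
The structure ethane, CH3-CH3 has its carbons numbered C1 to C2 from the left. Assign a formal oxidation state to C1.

-3

Bonds to more-electronegative neighbours contribute +1 each, bonds to H or metals contribute −1 each, and C–C bonds contribute 0.
C1 has one bond to H (-1), one bond to H (-1), one bond to H (-1), one bond to C (0).
Oxidation state = -1 − 1 − 1 + 0 = -3.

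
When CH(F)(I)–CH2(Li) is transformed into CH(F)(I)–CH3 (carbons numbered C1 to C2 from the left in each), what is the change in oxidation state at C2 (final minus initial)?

Before: C2 has 1 bond to C, 2 bonds to H, 1 bond to Li → oxidation state -3.
After: C2 has 1 bond to C, 3 bonds to H → oxidation state -3.
Δ = -3 − (-3) = 0, so no net redox change at C2.

0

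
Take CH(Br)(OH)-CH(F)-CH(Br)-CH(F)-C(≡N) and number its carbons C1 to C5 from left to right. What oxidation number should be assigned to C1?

C1 has one bond to C (0), one bond to Br (+1), one bond to O (+1), one bond to H (-1).
Oxidation state = 0 + 1 + 1 − 1 = +1.

+1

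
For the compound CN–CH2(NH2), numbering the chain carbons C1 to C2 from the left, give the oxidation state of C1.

Bonds to more-electronegative neighbours contribute +1 each, bonds to H or metals contribute −1 each, and C–C bonds contribute 0.
C1 has one bond to C (0), a triple bond to N (3×+1 = +3).
Oxidation state = 0 + 3 = +3.

+3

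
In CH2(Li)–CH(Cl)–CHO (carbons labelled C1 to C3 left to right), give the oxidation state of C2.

C2 has one bond to C (0), one bond to C (0), one bond to H (-1), one bond to Cl (+1).
Oxidation state = 0 + 0 − 1 + 1 = 0.

0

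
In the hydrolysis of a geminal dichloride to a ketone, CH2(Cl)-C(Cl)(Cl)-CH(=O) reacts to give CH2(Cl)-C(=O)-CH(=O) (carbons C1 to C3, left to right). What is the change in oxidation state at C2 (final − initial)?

Before: C2 has 2 bonds to C, 2 bonds to Cl → oxidation state +2.
After: C2 has 2 bonds to C, 2 bonds to O → oxidation state +2.
Δ = +2 − (+2) = 0, so no net redox change at C2.

0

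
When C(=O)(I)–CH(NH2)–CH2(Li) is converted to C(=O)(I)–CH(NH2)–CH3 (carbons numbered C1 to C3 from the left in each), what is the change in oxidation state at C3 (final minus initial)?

Before: C3 has 1 bond to C, 2 bonds to H, 1 bond to Li → oxidation state -3.
After: C3 has 1 bond to C, 3 bonds to H → oxidation state -3.
Δ = -3 − (-3) = 0, so no net redox change at C3.

0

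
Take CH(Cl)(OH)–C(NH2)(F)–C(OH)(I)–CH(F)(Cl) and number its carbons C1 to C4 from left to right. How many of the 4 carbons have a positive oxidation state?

Tallying each carbon's bonds:
C1: 1C, 1H, 1O, 1Cl → 0 − 1 + 1 + 1 = +1
C2: 2C, 1N, 1F → 0 + 1 + 1 = +2
C3: 2C, 1O, 1I → 0 + 1 + 1 = +2
C4: 1C, 1H, 1F, 1Cl → 0 − 1 + 1 + 1 = +1
4 carbons (C1, C2, C3, C4) meet the condition.

4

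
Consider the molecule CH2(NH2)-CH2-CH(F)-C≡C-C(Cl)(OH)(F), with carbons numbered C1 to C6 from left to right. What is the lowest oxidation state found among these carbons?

-2

Bonds to more-electronegative neighbours contribute +1 each, bonds to H or metals contribute −1 each, and C–C bonds contribute 0. Tallying each carbon:
C1: 1C, 2H, 1N → 0 − 2 + 1 = -1
C2: 2C, 2H → 0 − 2 = -2
C3: 2C, 1H, 1F → 0 − 1 + 1 = 0
C4: 4C → 0 = 0
C5: 4C → 0 = 0
C6: 1C, 1O, 1F, 1Cl → 0 + 1 + 1 + 1 = +3
The lowest value is -2.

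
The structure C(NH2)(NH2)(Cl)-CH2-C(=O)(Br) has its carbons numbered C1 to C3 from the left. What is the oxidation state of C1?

+3

C1 has one bond to C (0), one bond to N (+1), one bond to N (+1), one bond to Cl (+1).
Oxidation state = 0 + 1 + 1 + 1 = +3.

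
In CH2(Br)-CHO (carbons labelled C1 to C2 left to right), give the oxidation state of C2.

+1

C2 has one bond to C (0), a double bond to O (2×+1 = +2), one bond to H (-1).
Oxidation state = 0 + 2 − 1 = +1.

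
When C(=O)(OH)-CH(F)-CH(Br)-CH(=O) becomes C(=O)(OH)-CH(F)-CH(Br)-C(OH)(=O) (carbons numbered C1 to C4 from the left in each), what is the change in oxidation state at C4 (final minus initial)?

+2

Before: C4 has 1 bond to C, 1 bond to H, 2 bonds to O → oxidation state +1.
After: C4 has 1 bond to C, 3 bonds to O → oxidation state +3.
Δ = +3 − (+1) = +2, so this is an oxidation at C4.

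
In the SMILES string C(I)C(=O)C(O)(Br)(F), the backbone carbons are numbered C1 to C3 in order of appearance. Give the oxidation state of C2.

+2

Assign +1 per bond to O/N/halogen, −1 per bond to H or an electropositive element, and 0 per bond to carbon.
C2 has one bond to C (0), one bond to C (0), a double bond to O (2×+1 = +2).
Oxidation state = 0 + 0 + 2 = +2.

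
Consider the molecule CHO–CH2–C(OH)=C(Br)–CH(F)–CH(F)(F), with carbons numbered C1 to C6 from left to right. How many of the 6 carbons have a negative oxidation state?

Bonds to more-electronegative neighbours contribute +1 each, bonds to H or metals contribute −1 each, and C–C bonds contribute 0. Tallying each carbon:
C1: 1C, 1H, 2O → 0 − 1 + 2 = +1
C2: 2C, 2H → 0 − 2 = -2
C3: 3C, 1O → 0 + 1 = +1
C4: 3C, 1Br → 0 + 1 = +1
C5: 2C, 1H, 1F → 0 − 1 + 1 = 0
C6: 1C, 1H, 2F → 0 − 1 + 2 = +1
1 carbon (C2) meets the condition.

1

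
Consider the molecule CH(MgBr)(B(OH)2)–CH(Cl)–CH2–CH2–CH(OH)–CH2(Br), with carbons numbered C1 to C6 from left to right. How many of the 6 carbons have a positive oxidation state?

Assign +1 per bond to O/N/halogen, −1 per bond to H or an electropositive element, and 0 per bond to carbon. Tallying each carbon:
C1: 1C, 1H, 1Mg, 1B → 0 − 1 − 1 − 1 = -3
C2: 2C, 1H, 1Cl → 0 − 1 + 1 = 0
C3: 2C, 2H → 0 − 2 = -2
C4: 2C, 2H → 0 − 2 = -2
C5: 2C, 1H, 1O → 0 − 1 + 1 = 0
C6: 1C, 2H, 1Br → 0 − 2 + 1 = -1
0 carbons meet the condition.

0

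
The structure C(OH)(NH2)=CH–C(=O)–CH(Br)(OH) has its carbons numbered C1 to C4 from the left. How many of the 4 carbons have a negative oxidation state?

1

Bonds to more-electronegative neighbours contribute +1 each, bonds to H or metals contribute −1 each, and C–C bonds contribute 0. Tallying each carbon:
C1: 2C, 1O, 1N → 0 + 1 + 1 = +2
C2: 3C, 1H → 0 − 1 = -1
C3: 2C, 2O → 0 + 2 = +2
C4: 1C, 1H, 1O, 1Br → 0 − 1 + 1 + 1 = +1
1 carbon (C2) meets the condition.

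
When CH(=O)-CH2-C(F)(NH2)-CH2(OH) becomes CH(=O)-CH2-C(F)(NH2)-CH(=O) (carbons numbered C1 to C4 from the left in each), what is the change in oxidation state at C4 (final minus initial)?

Before: C4 has 1 bond to C, 2 bonds to H, 1 bond to O → oxidation state -1.
After: C4 has 1 bond to C, 1 bond to H, 2 bonds to O → oxidation state +1.
Δ = +1 − (-1) = +2, so this is an oxidation at C4.

+2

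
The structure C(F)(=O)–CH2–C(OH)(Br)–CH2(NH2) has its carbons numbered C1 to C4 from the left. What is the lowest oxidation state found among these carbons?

-2

Tallying each carbon's bonds:
C1: 1C, 2O, 1F → 0 + 2 + 1 = +3
C2: 2C, 2H → 0 − 2 = -2
C3: 2C, 1O, 1Br → 0 + 1 + 1 = +2
C4: 1C, 2H, 1N → 0 − 2 + 1 = -1
The lowest value is -2.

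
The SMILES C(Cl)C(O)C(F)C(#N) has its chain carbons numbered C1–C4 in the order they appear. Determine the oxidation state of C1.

C1 has one bond to C (0), one bond to Cl (+1), one bond to H (-1), one bond to H (-1).
Oxidation state = 0 + 1 − 1 − 1 = -1.

-1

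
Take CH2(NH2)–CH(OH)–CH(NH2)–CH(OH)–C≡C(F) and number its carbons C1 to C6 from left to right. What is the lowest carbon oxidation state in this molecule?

Tallying each carbon's bonds:
C1: 1C, 2H, 1N → 0 − 2 + 1 = -1
C2: 2C, 1H, 1O → 0 − 1 + 1 = 0
C3: 2C, 1H, 1N → 0 − 1 + 1 = 0
C4: 2C, 1H, 1O → 0 − 1 + 1 = 0
C5: 4C → 0 = 0
C6: 3C, 1F → 0 + 1 = +1
The lowest value is -1.

-1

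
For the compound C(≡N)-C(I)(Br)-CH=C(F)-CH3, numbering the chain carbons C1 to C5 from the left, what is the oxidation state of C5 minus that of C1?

-6

C5: 1C, 3H → 0 − 3 = -3
C1: 1C, 3N → 0 + 3 = +3
Difference: -3 − (+3) = -6.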